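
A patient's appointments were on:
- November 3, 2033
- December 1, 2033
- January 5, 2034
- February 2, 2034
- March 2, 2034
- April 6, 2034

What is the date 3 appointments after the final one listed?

July 6, 2034

Gaps: 28, 35, 28, 28, 35 days — a mix of 28 and 35. Every date is a Thursday.
Each is the 1st Thursday of its month.
1st Thursday of May 2034: May 4, 2034.
1st Thursday of June 2034: June 1, 2034.
July 2034 — 1st Thursday is July 6, 2034.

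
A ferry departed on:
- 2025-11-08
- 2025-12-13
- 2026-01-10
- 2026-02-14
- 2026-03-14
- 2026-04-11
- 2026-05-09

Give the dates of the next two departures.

All dates are Saturdays, 35, 28, 35, 28, 28, 28 days apart.
Specifically, the 2nd Saturday of each month.
2nd Saturday of June 2026: 2026-06-13.
July 2026 — 2nd Saturday is 2026-07-11.

2026-06-13, 2026-07-11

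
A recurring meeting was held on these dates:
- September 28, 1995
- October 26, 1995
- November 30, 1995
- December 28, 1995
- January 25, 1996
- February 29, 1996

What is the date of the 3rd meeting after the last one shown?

May 30, 1996

These are Thursdays with 28, 35, 28, 28, 35-day gaps.
Each is the final Thursday of its month — November 30, 1995 is past the 28th, so '4th Thursday' doesn't fit.
March 1996 ends with Thursday March 28, 1996.
April 1996 ends with Thursday April 25, 1996.
May 1996 ends with Thursday May 30, 1996.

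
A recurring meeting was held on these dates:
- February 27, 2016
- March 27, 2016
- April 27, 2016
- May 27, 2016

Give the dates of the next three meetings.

June 27, 2016; July 27, 2016; August 27, 2016

The day-of-month is always 27 (29, 31, 30 days between events).
So this recurs on the 27th of each month.
June 2016: June 27, 2016.
July 2016: July 27, 2016.
August 2016: August 27, 2016.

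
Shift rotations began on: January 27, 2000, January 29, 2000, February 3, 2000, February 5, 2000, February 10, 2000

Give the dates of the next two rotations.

February 12, 2000; February 17, 2000

Gaps: 2, 5, 2, 5 days — not constant, but cyclic with period 2.
The events fall on every Thursday and Saturday.
Next Saturday: February 12, 2000.
The following Thursday is February 17, 2000.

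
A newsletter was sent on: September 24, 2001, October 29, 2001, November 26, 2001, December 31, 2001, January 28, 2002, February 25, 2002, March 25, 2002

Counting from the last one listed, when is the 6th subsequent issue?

Every date is a Monday; gaps 35, 28, 35, 28, 28, 28 days.
Each is the last Monday of its month (at least one falls on the 29th or later, ruling out '4th Monday').
Last Monday of April 2002: April 29, 2002.
May 2002 ends with Monday May 27, 2002.
June 2002 ends with Monday June 24, 2002.
Last Monday of July 2002: July 29, 2002.
Last Monday of August 2002: August 26, 2002.
Last Monday of September 2002: September 30, 2002.

September 30, 2002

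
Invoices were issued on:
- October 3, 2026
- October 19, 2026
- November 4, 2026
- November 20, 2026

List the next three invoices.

Gaps between consecutive events: 16, 16, 16 days — a constant 16-day interval.
November 20, 2026 + 16 days = December 6, 2026.
December 6, 2026 + 16 days = December 22, 2026.
December 22, 2026 + 16 days = January 7, 2027.

December 6, 2026; December 22, 2026; January 7, 2027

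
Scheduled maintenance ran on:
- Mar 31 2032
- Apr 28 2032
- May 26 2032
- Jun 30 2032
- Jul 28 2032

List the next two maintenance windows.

These are Wednesdays with 28, 28, 35, 28-day gaps.
Each is the final Wednesday of its month — Mar 31 2032 is past the 28th, so '4th Wednesday' doesn't fit.
Last Wednesday of August 2032: Aug 25 2032.
September 2032 ends with Wednesday Sep 29 2032.

Aug 25 2032, Sep 29 2032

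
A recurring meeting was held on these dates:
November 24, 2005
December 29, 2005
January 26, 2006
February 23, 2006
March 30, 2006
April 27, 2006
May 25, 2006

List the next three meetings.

June 29, 2006; July 27, 2006; August 31, 2006

Every date is a Thursday; gaps 35, 28, 28, 35, 28, 28 days.
Each is the last Thursday of its month (at least one falls on the 29th or later, ruling out '4th Thursday').
June 2006 ends with Thursday June 29, 2006.
Last Thursday of July 2006: July 27, 2006.
August 2006 ends with Thursday August 31, 2006.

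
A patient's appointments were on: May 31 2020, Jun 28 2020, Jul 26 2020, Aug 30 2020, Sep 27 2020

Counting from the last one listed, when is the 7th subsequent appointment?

Apr 25 2021

Every date is a Sunday; gaps 28, 28, 35, 28 days.
Each is the last Sunday of its month (at least one falls on the 29th or later, ruling out '4th Sunday').
October 2020 ends with Sunday Oct 25 2020.
Last Sunday of November 2020: Nov 29 2020.
Last Sunday of December 2020: Dec 27 2020.
Last Sunday of January 2021: Jan 31 2021.
Last Sunday of February 2021: Feb 28 2021.
March 2021 ends with Sunday Mar 28 2021.
Last Sunday of April 2021: Apr 25 2021.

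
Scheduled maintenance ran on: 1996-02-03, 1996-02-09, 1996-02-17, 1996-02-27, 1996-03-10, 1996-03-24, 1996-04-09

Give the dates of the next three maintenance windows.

1996-04-27, 1996-05-17, 1996-06-08

The spacing grows by 2 each time: 6, 8, 10, 12, 14, 16 days.
Next gap: 18 days. 1996-04-09 + 18 days = 1996-04-27.
Next gap: 20 days. 1996-04-27 + 20 days = 1996-05-17.
Next gap: 22 days. 1996-05-17 + 22 days = 1996-06-08.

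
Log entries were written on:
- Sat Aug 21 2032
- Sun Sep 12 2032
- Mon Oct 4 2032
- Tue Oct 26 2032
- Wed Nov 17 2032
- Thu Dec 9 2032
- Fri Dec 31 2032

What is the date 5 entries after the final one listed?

Wed Apr 20 2033

The spacing is 22, 22, 22, 22, 22, 22 days — always 22 days.
Fri Dec 31 2032 + 22 days = Sat Jan 22 2033.
Sat Jan 22 2033 + 22 days = Sun Feb 13 2033.
Sun Feb 13 2033 + 22 days = Mon Mar 7 2033.
Mon Mar 7 2033 + 22 days = Tue Mar 29 2033.
Tue Mar 29 2033 + 22 days = Wed Apr 20 2033.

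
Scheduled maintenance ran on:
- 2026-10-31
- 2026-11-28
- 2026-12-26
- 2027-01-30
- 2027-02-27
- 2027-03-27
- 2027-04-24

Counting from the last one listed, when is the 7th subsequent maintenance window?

Every date is a Saturday; gaps 28, 28, 35, 28, 28, 28 days.
Each is the last Saturday of its month (at least one falls on the 29th or later, ruling out '4th Saturday').
Last Saturday of May 2027: 2027-05-29.
June 2027 ends with Saturday 2027-06-26.
July 2027 ends with Saturday 2027-07-31.
Last Saturday of August 2027: 2027-08-28.
September 2027 ends with Saturday 2027-09-25.
October 2027 ends with Saturday 2027-10-30.
Last Saturday of November 2027: 2027-11-27.

2027-11-27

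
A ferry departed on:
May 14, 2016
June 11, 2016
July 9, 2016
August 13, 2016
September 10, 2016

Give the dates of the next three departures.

October 8, 2016; November 12, 2016; December 10, 2016

These are Saturdays at 28- or 35-day spacing (28, 28, 35, 28).
The pattern: 2nd Saturday of the month.
2nd Saturday of October 2016: October 8, 2016.
November 2016 — 2nd Saturday is November 12, 2016.
2nd Saturday of December 2016: December 10, 2016.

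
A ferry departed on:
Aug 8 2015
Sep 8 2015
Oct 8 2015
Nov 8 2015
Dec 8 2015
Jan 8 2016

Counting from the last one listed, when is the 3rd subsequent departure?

Apr 8 2016

The day-of-month is always 8 (31, 30, 31, 30, 31 days between events).
So this recurs on the 8th of each month.
February 2016: Feb 8 2016.
Next: March 2016 → Mar 8 2016.
April 2016: Apr 8 2016.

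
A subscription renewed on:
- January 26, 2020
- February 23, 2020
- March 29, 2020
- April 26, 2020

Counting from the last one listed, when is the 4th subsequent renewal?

These are Sundays with 28, 35, 28-day gaps.
Each is the final Sunday of its month — March 29, 2020 is past the 28th, so '4th Sunday' doesn't fit.
May 2020 ends with Sunday May 31, 2020.
June 2020 ends with Sunday June 28, 2020.
July 2020 ends with Sunday July 26, 2020.
Last Sunday of August 2020: August 30, 2020.

August 30, 2020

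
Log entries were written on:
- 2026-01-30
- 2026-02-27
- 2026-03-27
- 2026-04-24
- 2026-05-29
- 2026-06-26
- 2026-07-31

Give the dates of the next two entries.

2026-08-28, 2026-09-25

Every date is a Friday; gaps 28, 28, 28, 35, 28, 35 days.
Each is the last Friday of its month (at least one falls on the 29th or later, ruling out '4th Friday').
August 2026 ends with Friday 2026-08-28.
Last Friday of September 2026: 2026-09-25.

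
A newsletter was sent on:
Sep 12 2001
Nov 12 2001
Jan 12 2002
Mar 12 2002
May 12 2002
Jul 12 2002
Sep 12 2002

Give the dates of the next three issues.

The day-of-month is always 12 (61, 61, 59, 61, 61, 62 days between events).
So this recurs on the 12th of every 2 months.
November 2002: Nov 12 2002.
Next: January 2003 → Jan 12 2003.
Next: March 2003 → Mar 12 2003.

Nov 12 2002, Jan 12 2003, Mar 12 2003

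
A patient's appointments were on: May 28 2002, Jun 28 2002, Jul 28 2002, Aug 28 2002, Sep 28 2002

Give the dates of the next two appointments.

Oct 28 2002, Nov 28 2002

Each date is the 28th; the gaps (31, 30, 31, 31) track the month lengths.
The rule is the 28th of each month.
Next: October 2002 → Oct 28 2002.
Next: November 2002 → Nov 28 2002.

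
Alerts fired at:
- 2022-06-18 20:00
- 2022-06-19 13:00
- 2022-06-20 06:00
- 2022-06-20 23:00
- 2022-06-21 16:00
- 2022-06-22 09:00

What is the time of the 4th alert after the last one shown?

Spacing: 17, 17, 17, 17, 17 h — constant 17 h.
2022-06-22 09:00 + 17 h = 2022-06-23 02:00.
2022-06-23 02:00 + 17 h = 2022-06-23 19:00.
2022-06-23 19:00 + 17 h = 2022-06-24 12:00.
2022-06-24 12:00 + 17 h = 2022-06-25 05:00.

2022-06-25 05:00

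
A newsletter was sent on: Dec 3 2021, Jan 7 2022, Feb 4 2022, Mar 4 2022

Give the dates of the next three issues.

Apr 1 2022, May 6 2022, Jun 3 2022

These are Fridays at 28- or 35-day spacing (35, 28, 28).
The pattern: 1st Friday of the month.
April 2022 — 1st Friday is Apr 1 2022.
May 2022 — 1st Friday is May 6 2022.
1st Friday of June 2022: Jun 3 2022.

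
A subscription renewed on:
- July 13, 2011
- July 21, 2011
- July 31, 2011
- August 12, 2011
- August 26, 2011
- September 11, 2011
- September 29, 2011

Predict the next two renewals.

Intervals are 8, 10, 12, 14, 16, 18 days — an arithmetic progression with common difference 2.
Next gap: 20 days. September 29, 2011 + 20 days = October 19, 2011.
Next gap: 22 days. October 19, 2011 + 22 days = November 10, 2011.

October 19, 2011; November 10, 2011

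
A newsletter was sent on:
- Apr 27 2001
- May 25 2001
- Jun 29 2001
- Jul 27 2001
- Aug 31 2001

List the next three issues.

Every date is a Friday; gaps 28, 35, 28, 35 days.
Each is the last Friday of its month (at least one falls on the 29th or later, ruling out '4th Friday').
Last Friday of September 2001: Sep 28 2001.
Last Friday of October 2001: Oct 26 2001.
Last Friday of November 2001: Nov 30 2001.

Sep 28 2001, Oct 26 2001, Nov 30 2001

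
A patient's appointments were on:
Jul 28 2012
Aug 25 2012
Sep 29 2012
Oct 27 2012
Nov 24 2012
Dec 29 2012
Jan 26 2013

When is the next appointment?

Feb 23 2013

These are Saturdays with 28, 35, 28, 28, 35, 28-day gaps.
Each is the final Saturday of its month — Sep 29 2012 is past the 28th, so '4th Saturday' doesn't fit.
Last Saturday of February 2013: Feb 23 2013.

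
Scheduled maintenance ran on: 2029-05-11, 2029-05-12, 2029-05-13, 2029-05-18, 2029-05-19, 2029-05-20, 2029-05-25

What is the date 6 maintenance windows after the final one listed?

Every event lands on a Friday or Saturday or Sunday (gaps cycle 1, 1, 5, 1, 1, 5).
So the schedule is: every Friday, Saturday and Sunday.
Next Saturday: 2029-05-26.
Next Sunday: 2029-05-27.
Next Friday: 2029-06-01.
Next Saturday: 2029-06-02.
Next Sunday: 2029-06-03.
Next Friday: 2029-06-08.

2029-06-08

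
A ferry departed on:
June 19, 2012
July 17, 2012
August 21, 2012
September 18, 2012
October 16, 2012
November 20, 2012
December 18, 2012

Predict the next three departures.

January 15, 2013; February 19, 2013; March 19, 2013

Gaps: 28, 35, 28, 28, 35, 28 days — a mix of 28 and 35. Every date is a Tuesday.
Each is the 3rd Tuesday of its month.
January 2013 — 3rd Tuesday is January 15, 2013.
February 2013 — 3rd Tuesday is February 19, 2013.
3rd Tuesday of March 2013: March 19, 2013.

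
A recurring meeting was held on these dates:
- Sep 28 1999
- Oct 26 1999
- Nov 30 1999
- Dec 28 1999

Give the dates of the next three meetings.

Jan 25 2000, Feb 29 2000, Mar 28 2000

These are Tuesdays with 28, 35, 28-day gaps.
Each is the final Tuesday of its month — Nov 30 1999 is past the 28th, so '4th Tuesday' doesn't fit.
January 2000 ends with Tuesday Jan 25 2000.
February 2000 ends with Tuesday Feb 29 2000.
Last Tuesday of March 2000: Mar 28 2000.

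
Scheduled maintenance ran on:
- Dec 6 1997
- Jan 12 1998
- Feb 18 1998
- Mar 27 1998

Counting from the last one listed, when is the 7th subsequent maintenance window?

The spacing is 37, 37, 37 days — always 37 days.
Mar 27 1998 + 37 days = May 3 1998.
May 3 1998 + 37 days = Jun 9 1998.
Jun 9 1998 + 37 days = Jul 16 1998.
Jul 16 1998 + 37 days = Aug 22 1998.
Aug 22 1998 + 37 days = Sep 28 1998.
Sep 28 1998 + 37 days = Nov 4 1998.
Nov 4 1998 + 37 days = Dec 11 1998.

Dec 11 1998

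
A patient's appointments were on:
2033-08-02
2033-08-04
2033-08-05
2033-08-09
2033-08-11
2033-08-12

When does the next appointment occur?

Every event lands on a Tuesday or Thursday or Friday (gaps cycle 2, 1, 4, 2, 1).
So the schedule is: every Tuesday, Thursday and Friday.
The following Tuesday is 2033-08-16.

2033-08-16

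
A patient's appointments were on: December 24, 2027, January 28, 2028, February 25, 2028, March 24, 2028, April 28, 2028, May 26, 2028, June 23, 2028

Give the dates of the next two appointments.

Gaps: 35, 28, 28, 35, 28, 28 days — a mix of 28 and 35. Every date is a Friday.
Each is the 4th Friday of its month.
4th Friday of July 2028: July 28, 2028.
August 2028 — 4th Friday is August 25, 2028.

July 28, 2028; August 25, 2028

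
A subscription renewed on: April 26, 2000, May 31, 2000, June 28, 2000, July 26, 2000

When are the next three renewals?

Every date is a Wednesday; gaps 35, 28, 28 days.
Each is the last Wednesday of its month (at least one falls on the 29th or later, ruling out '4th Wednesday').
Last Wednesday of August 2000: August 30, 2000.
September 2000 ends with Wednesday September 27, 2000.
October 2000 ends with Wednesday October 25, 2000.

August 30, 2000; September 27, 2000; October 25, 2000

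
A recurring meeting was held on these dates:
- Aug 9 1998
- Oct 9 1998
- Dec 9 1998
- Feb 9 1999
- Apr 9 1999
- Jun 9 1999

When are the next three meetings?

Aug 9 1999, Oct 9 1999, Dec 9 1999

Gaps: 61, 61, 62, 59, 61 days — not constant. Every event is on the 9th of the month.
Pattern: the 9th of every 2 months.
August 1999: Aug 9 1999.
Next: October 1999 → Oct 9 1999.
December 1999: Dec 9 1999.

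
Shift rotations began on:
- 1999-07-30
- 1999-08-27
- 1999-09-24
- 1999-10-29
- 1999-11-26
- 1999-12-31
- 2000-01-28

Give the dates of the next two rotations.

2000-02-25, 2000-03-31

These are Fridays with 28, 28, 35, 28, 35, 28-day gaps.
Each is the final Friday of its month — 1999-07-30 is past the 28th, so '4th Friday' doesn't fit.
February 2000 ends with Friday 2000-02-25.
Last Friday of March 2000: 2000-03-31.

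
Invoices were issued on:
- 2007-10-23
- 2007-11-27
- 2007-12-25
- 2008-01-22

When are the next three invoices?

2008-02-26, 2008-03-25, 2008-04-22

All dates are Tuesdays, 35, 28, 28 days apart.
Specifically, the 4th Tuesday of each month.
February 2008 — 4th Tuesday is 2008-02-26.
4th Tuesday of March 2008: 2008-03-25.
April 2008 — 4th Tuesday is 2008-04-22.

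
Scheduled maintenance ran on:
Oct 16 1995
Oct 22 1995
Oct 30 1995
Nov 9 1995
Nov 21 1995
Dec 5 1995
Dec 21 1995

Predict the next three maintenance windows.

Jan 8 1996, Jan 28 1996, Feb 19 1996

The spacing grows by 2 each time: 6, 8, 10, 12, 14, 16 days.
Next gap: 18 days. Dec 21 1995 + 18 days = Jan 8 1996.
Next gap: 20 days. Jan 8 1996 + 20 days = Jan 28 1996.
Next gap: 22 days. Jan 28 1996 + 22 days = Feb 19 1996.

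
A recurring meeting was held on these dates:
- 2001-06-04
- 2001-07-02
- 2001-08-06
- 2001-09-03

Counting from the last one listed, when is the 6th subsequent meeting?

2002-03-04

All dates are Mondays, 28, 35, 28 days apart.
Specifically, the 1st Monday of each month.
October 2001 — 1st Monday is 2001-10-01.
November 2001 — 1st Monday is 2001-11-05.
December 2001 — 1st Monday is 2001-12-03.
January 2002 — 1st Monday is 2002-01-07.
1st Monday of February 2002: 2002-02-04.
1st Monday of March 2002: 2002-03-04.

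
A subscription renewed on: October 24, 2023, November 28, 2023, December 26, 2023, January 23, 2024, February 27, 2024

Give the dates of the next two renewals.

March 26, 2024; April 23, 2024

All dates are Tuesdays, 35, 28, 28, 35 days apart.
Specifically, the 4th Tuesday of each month.
4th Tuesday of March 2024: March 26, 2024.
4th Tuesday of April 2024: April 23, 2024.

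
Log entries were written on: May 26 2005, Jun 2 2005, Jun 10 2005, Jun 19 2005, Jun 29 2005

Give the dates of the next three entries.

Intervals are 7, 8, 9, 10 days — an arithmetic progression with common difference 1.
Next gap: 11 days. Jun 29 2005 + 11 days = Jul 10 2005.
Next gap: 12 days. Jul 10 2005 + 12 days = Jul 22 2005.
Next gap: 13 days. Jul 22 2005 + 13 days = Aug 4 2005.

Jul 10 2005, Jul 22 2005, Aug 4 2005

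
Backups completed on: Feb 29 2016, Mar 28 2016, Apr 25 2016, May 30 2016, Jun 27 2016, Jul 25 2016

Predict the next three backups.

Aug 29 2016, Sep 26 2016, Oct 31 2016

These are Mondays with 28, 28, 35, 28, 28-day gaps.
Each is the final Monday of its month — Feb 29 2016 is past the 28th, so '4th Monday' doesn't fit.
Last Monday of August 2016: Aug 29 2016.
September 2016 ends with Monday Sep 26 2016.
October 2016 ends with Monday Oct 31 2016.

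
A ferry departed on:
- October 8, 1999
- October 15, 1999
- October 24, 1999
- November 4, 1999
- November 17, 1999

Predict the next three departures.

The spacing grows by 2 each time: 7, 9, 11, 13 days.
Next gap: 15 days. November 17, 1999 + 15 days = December 2, 1999.
Next gap: 17 days. December 2, 1999 + 17 days = December 19, 1999.
Next gap: 19 days. December 19, 1999 + 19 days = January 7, 2000.

December 2, 1999; December 19, 1999; January 7, 2000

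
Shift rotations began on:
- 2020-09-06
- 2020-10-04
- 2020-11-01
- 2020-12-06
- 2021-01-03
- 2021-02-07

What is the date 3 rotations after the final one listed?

Gaps: 28, 28, 35, 28, 35 days — a mix of 28 and 35. Every date is a Sunday.
Each is the 1st Sunday of its month.
March 2021 — 1st Sunday is 2021-03-07.
1st Sunday of April 2021: 2021-04-04.
May 2021 — 1st Sunday is 2021-05-02.

2021-05-02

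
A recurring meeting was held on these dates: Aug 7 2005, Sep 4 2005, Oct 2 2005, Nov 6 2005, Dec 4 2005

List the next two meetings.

Jan 1 2006, Feb 5 2006

These are Sundays at 28- or 35-day spacing (28, 28, 35, 28).
The pattern: 1st Sunday of the month.
January 2006 — 1st Sunday is Jan 1 2006.
1st Sunday of February 2006: Feb 5 2006.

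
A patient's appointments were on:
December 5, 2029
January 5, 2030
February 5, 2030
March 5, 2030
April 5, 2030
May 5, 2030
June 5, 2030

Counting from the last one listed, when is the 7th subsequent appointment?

Each date is the 5th; the gaps (31, 31, 28, 31, 30, 31) track the month lengths.
The rule is the 5th of each month.
Next: July 2030 → July 5, 2030.
August 2030: August 5, 2030.
Next: September 2030 → September 5, 2030.
October 2030: October 5, 2030.
Next: November 2030 → November 5, 2030.
December 2030: December 5, 2030.
January 2031: January 5, 2031.

January 5, 2031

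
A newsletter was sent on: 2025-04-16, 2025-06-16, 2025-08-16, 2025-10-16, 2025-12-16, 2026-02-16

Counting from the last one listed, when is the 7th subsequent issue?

Each date is the 16th; the gaps (61, 61, 61, 61, 62) track the month lengths.
The rule is the 16th of every 2 months.
April 2026: 2026-04-16.
Next: June 2026 → 2026-06-16.
Next: August 2026 → 2026-08-16.
Next: October 2026 → 2026-10-16.
Next: December 2026 → 2026-12-16.
Next: February 2027 → 2027-02-16.
Next: April 2027 → 2027-04-16.

2027-04-16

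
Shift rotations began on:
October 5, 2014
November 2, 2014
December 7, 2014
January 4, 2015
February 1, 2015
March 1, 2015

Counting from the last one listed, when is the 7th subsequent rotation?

October 4, 2015

All dates are Sundays, 28, 35, 28, 28, 28 days apart.
Specifically, the 1st Sunday of each month.
1st Sunday of April 2015: April 5, 2015.
1st Sunday of May 2015: May 3, 2015.
1st Sunday of June 2015: June 7, 2015.
1st Sunday of July 2015: July 5, 2015.
August 2015 — 1st Sunday is August 2, 2015.
1st Sunday of September 2015: September 6, 2015.
October 2015 — 1st Sunday is October 4, 2015.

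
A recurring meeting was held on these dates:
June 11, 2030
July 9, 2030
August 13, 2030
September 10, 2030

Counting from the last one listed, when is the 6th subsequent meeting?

March 11, 2031

These are Tuesdays at 28- or 35-day spacing (28, 35, 28).
The pattern: 2nd Tuesday of the month.
2nd Tuesday of October 2030: October 8, 2030.
November 2030 — 2nd Tuesday is November 12, 2030.
December 2030 — 2nd Tuesday is December 10, 2030.
2nd Tuesday of January 2031: January 14, 2031.
February 2031 — 2nd Tuesday is February 11, 2031.
March 2031 — 2nd Tuesday is March 11, 2031.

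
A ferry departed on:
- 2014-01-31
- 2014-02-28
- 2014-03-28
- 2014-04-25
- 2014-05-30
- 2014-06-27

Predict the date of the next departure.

2014-07-25

All Fridays; the gaps (28, 28, 28, 35, 28) vary with month length.
This is the last Friday of each month.
Last Friday of July 2014: 2014-07-25.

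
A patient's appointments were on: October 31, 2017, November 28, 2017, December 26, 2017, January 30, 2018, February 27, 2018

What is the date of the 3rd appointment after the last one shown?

May 29, 2018

All Tuesdays; the gaps (28, 28, 35, 28) vary with month length.
This is the last Tuesday of each month.
March 2018 ends with Tuesday March 27, 2018.
April 2018 ends with Tuesday April 24, 2018.
May 2018 ends with Tuesday May 29, 2018.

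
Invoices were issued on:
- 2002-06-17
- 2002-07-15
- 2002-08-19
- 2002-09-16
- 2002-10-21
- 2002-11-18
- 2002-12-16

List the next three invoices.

All dates are Mondays, 28, 35, 28, 35, 28, 28 days apart.
Specifically, the 3rd Monday of each month.
3rd Monday of January 2003: 2003-01-20.
February 2003 — 3rd Monday is 2003-02-17.
3rd Monday of March 2003: 2003-03-17.

2003-01-20, 2003-02-17, 2003-03-17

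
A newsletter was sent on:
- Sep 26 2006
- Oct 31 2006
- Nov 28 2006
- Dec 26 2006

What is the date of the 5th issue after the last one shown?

May 29 2007

These are Tuesdays with 35, 28, 28-day gaps.
Each is the final Tuesday of its month — Oct 31 2006 is past the 28th, so '4th Tuesday' doesn't fit.
Last Tuesday of January 2007: Jan 30 2007.
Last Tuesday of February 2007: Feb 27 2007.
March 2007 ends with Tuesday Mar 27 2007.
Last Tuesday of April 2007: Apr 24 2007.
May 2007 ends with Tuesday May 29 2007.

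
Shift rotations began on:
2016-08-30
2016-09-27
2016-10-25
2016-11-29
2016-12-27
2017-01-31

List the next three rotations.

Every date is a Tuesday; gaps 28, 28, 35, 28, 35 days.
Each is the last Tuesday of its month (at least one falls on the 29th or later, ruling out '4th Tuesday').
Last Tuesday of February 2017: 2017-02-28.
March 2017 ends with Tuesday 2017-03-28.
Last Tuesday of April 2017: 2017-04-25.

2017-02-28, 2017-03-28, 2017-04-25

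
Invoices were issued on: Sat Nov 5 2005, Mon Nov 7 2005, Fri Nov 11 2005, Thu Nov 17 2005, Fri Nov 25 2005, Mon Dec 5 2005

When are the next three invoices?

Sat Dec 17 2005, Sat Dec 31 2005, Mon Jan 16 2006

Intervals are 2, 4, 6, 8, 10 days — an arithmetic progression with common difference 2.
Next gap: 12 days. Mon Dec 5 2005 + 12 days = Sat Dec 17 2005.
Next gap: 14 days. Sat Dec 17 2005 + 14 days = Sat Dec 31 2005.
Next gap: 16 days. Sat Dec 31 2005 + 16 days = Mon Jan 16 2006.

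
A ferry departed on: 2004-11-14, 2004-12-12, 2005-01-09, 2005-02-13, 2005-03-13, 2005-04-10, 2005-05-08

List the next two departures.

2005-06-12, 2005-07-10

Gaps: 28, 28, 35, 28, 28, 28 days — a mix of 28 and 35. Every date is a Sunday.
Each is the 2nd Sunday of its month.
June 2005 — 2nd Sunday is 2005-06-12.
July 2005 — 2nd Sunday is 2005-07-10.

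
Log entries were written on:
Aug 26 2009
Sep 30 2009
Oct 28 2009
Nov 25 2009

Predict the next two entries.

Dec 30 2009, Jan 27 2010

These are Wednesdays with 35, 28, 28-day gaps.
Each is the final Wednesday of its month — Sep 30 2009 is past the 28th, so '4th Wednesday' doesn't fit.
December 2009 ends with Wednesday Dec 30 2009.
Last Wednesday of January 2010: Jan 27 2010.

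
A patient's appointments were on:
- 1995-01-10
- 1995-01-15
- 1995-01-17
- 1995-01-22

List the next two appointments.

1995-01-24, 1995-01-29

Every event lands on a Tuesday or Sunday (gaps cycle 5, 2, 5).
So the schedule is: every Tuesday and Sunday.
Next Tuesday: 1995-01-24.
The following Sunday is 1995-01-29.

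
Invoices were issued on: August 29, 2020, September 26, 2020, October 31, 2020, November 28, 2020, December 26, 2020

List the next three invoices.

All Saturdays; the gaps (28, 35, 28, 28) vary with month length.
This is the last Saturday of each month.
Last Saturday of January 2021: January 30, 2021.
Last Saturday of February 2021: February 27, 2021.
Last Saturday of March 2021: March 27, 2021.

January 30, 2021; February 27, 2021; March 27, 2021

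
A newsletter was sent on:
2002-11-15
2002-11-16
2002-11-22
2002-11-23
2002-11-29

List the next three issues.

2002-11-30, 2002-12-06, 2002-12-07

Every event lands on a Friday or Saturday (gaps cycle 1, 6, 1, 6).
So the schedule is: every Friday and Saturday.
Next Saturday: 2002-11-30.
The following Friday is 2002-12-06.
Next Saturday: 2002-12-07.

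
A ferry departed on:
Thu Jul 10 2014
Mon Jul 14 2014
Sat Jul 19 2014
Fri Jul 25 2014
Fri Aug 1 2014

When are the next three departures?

Sat Aug 9 2014, Mon Aug 18 2014, Thu Aug 28 2014

Gaps: 4, 5, 6, 7 days — each gap is 1 larger than the previous one.
Next gap: 8 days. Fri Aug 1 2014 + 8 days = Sat Aug 9 2014.
Next gap: 9 days. Sat Aug 9 2014 + 9 days = Mon Aug 18 2014.
Next gap: 10 days. Mon Aug 18 2014 + 10 days = Thu Aug 28 2014.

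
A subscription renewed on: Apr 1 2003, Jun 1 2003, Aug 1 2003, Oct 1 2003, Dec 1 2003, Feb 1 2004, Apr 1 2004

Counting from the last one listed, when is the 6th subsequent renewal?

The day-of-month is always 1 (61, 61, 61, 61, 62, 60 days between events).
So this recurs on the 1st of every 2 months.
Next: June 2004 → Jun 1 2004.
August 2004: Aug 1 2004.
Next: October 2004 → Oct 1 2004.
December 2004: Dec 1 2004.
Next: February 2005 → Feb 1 2005.
Next: April 2005 → Apr 1 2005.

Apr 1 2005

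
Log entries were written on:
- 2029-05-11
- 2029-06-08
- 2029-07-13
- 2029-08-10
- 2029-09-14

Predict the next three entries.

2029-10-12, 2029-11-09, 2029-12-14

Gaps: 28, 35, 28, 35 days — a mix of 28 and 35. Every date is a Friday.
Each is the 2nd Friday of its month.
2nd Friday of October 2029: 2029-10-12.
November 2029 — 2nd Friday is 2029-11-09.
December 2029 — 2nd Friday is 2029-12-14.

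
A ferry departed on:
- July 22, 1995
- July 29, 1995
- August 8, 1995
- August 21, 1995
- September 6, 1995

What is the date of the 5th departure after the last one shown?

January 9, 1996

The spacing grows by 3 each time: 7, 10, 13, 16 days.
Next gap: 19 days. September 6, 1995 + 19 days = September 25, 1995.
Next gap: 22 days. September 25, 1995 + 22 days = October 17, 1995.
Next gap: 25 days. October 17, 1995 + 25 days = November 11, 1995.
Next gap: 28 days. November 11, 1995 + 28 days = December 9, 1995.
Next gap: 31 days. December 9, 1995 + 31 days = January 9, 1996.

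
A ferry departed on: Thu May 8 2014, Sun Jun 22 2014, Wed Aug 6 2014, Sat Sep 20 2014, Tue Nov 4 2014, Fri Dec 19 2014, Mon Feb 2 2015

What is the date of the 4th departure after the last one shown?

Every event comes 45 days after the last (45, 45, 45, 45, 45, 45).
Mon Feb 2 2015 + 45 days = Thu Mar 19 2015.
Thu Mar 19 2015 + 45 days = Sun May 3 2015.
Sun May 3 2015 + 45 days = Wed Jun 17 2015.
Wed Jun 17 2015 + 45 days = Sat Aug 1 2015.

Sat Aug 1 2015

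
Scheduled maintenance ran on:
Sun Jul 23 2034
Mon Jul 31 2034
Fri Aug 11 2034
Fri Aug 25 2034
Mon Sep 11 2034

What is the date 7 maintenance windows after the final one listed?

Mon Apr 2 2035

The spacing grows by 3 each time: 8, 11, 14, 17 days.
Next gap: 20 days. Mon Sep 11 2034 + 20 days = Sun Oct 1 2034.
Next gap: 23 days. Sun Oct 1 2034 + 23 days = Tue Oct 24 2034.
Next gap: 26 days. Tue Oct 24 2034 + 26 days = Sun Nov 19 2034.
Next gap: 29 days. Sun Nov 19 2034 + 29 days = Mon Dec 18 2034.
Next gap: 32 days. Mon Dec 18 2034 + 32 days = Fri Jan 19 2035.
Next gap: 35 days. Fri Jan 19 2035 + 35 days = Fri Feb 23 2035.
Next gap: 38 days. Fri Feb 23 2035 + 38 days = Mon Apr 2 2035.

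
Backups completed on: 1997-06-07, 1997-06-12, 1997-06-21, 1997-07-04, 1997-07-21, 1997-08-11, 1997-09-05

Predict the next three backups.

1997-10-04, 1997-11-06, 1997-12-13

The spacing grows by 4 each time: 5, 9, 13, 17, 21, 25 days.
Next gap: 29 days. 1997-09-05 + 29 days = 1997-10-04.
Next gap: 33 days. 1997-10-04 + 33 days = 1997-11-06.
Next gap: 37 days. 1997-11-06 + 37 days = 1997-12-13.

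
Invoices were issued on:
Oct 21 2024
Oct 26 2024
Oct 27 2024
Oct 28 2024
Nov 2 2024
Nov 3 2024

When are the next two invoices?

Nov 4 2024, Nov 9 2024

Every event lands on a Monday or Saturday or Sunday (gaps cycle 5, 1, 1, 5, 1).
So the schedule is: every Monday, Saturday and Sunday.
The following Monday is Nov 4 2024.
The following Saturday is Nov 9 2024.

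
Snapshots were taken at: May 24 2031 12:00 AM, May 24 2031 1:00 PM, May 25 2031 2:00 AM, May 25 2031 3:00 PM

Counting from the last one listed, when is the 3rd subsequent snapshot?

The interval is a steady 13 hours (13, 13, 13).
May 25 2031 3:00 PM + 13 h = May 26 2031 4:00 AM.
May 26 2031 4:00 AM + 13 h = May 26 2031 5:00 PM.
May 26 2031 5:00 PM + 13 h = May 27 2031 6:00 AM.

May 27 2031 6:00 AM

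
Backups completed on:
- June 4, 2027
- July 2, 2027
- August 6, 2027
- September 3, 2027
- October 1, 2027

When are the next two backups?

November 5, 2027; December 3, 2027

These are Fridays at 28- or 35-day spacing (28, 35, 28, 28).
The pattern: 1st Friday of the month.
November 2027 — 1st Friday is November 5, 2027.
1st Friday of December 2027: December 3, 2027.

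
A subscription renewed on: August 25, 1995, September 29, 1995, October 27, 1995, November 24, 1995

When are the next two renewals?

Every date is a Friday; gaps 35, 28, 28 days.
Each is the last Friday of its month (at least one falls on the 29th or later, ruling out '4th Friday').
Last Friday of December 1995: December 29, 1995.
Last Friday of January 1996: January 26, 1996.

December 29, 1995; January 26, 1996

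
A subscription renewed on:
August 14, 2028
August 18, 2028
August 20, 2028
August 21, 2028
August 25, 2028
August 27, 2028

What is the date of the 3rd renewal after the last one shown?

September 3, 2028

Every event lands on a Monday or Friday or Sunday (gaps cycle 4, 2, 1, 4, 2).
So the schedule is: every Monday, Friday and Sunday.
The following Monday is August 28, 2028.
Next Friday: September 1, 2028.
Next Sunday: September 3, 2028.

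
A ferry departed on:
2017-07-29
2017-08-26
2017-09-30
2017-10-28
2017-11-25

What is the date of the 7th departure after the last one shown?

All Saturdays; the gaps (28, 35, 28, 28) vary with month length.
This is the last Saturday of each month.
December 2017 ends with Saturday 2017-12-30.
Last Saturday of January 2018: 2018-01-27.
Last Saturday of February 2018: 2018-02-24.
March 2018 ends with Saturday 2018-03-31.
Last Saturday of April 2018: 2018-04-28.
Last Saturday of May 2018: 2018-05-26.
Last Saturday of June 2018: 2018-06-30.

2018-06-30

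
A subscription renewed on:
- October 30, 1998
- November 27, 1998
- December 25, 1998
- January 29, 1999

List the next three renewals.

Every date is a Friday; gaps 28, 28, 35 days.
Each is the last Friday of its month (at least one falls on the 29th or later, ruling out '4th Friday').
February 1999 ends with Friday February 26, 1999.
Last Friday of March 1999: March 26, 1999.
April 1999 ends with Friday April 30, 1999.

February 26, 1999; March 26, 1999; April 30, 1999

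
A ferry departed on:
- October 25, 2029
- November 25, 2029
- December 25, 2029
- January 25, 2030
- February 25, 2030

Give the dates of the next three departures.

The day-of-month is always 25 (31, 30, 31, 31 days between events).
So this recurs on the 25th of each month.
March 2030: March 25, 2030.
Next: April 2030 → April 25, 2030.
May 2030: May 25, 2030.

March 25, 2030; April 25, 2030; May 25, 2030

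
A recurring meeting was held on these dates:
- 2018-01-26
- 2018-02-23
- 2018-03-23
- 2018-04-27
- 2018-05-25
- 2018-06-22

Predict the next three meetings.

These are Fridays at 28- or 35-day spacing (28, 28, 35, 28, 28).
The pattern: 4th Friday of the month.
4th Friday of July 2018: 2018-07-27.
August 2018 — 4th Friday is 2018-08-24.
September 2018 — 4th Friday is 2018-09-28.

2018-07-27, 2018-08-24, 2018-09-28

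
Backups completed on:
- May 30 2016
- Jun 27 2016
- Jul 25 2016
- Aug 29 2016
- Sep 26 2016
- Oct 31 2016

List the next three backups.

Nov 28 2016, Dec 26 2016, Jan 30 2017

Every date is a Monday; gaps 28, 28, 35, 28, 35 days.
Each is the last Monday of its month (at least one falls on the 29th or later, ruling out '4th Monday').
Last Monday of November 2016: Nov 28 2016.
December 2016 ends with Monday Dec 26 2016.
January 2017 ends with Monday Jan 30 2017.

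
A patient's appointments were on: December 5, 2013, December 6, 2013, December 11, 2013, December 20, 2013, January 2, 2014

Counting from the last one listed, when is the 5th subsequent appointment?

The spacing grows by 4 each time: 1, 5, 9, 13 days.
Next gap: 17 days. January 2, 2014 + 17 days = January 19, 2014.
Next gap: 21 days. January 19, 2014 + 21 days = February 9, 2014.
Next gap: 25 days. February 9, 2014 + 25 days = March 6, 2014.
Next gap: 29 days. March 6, 2014 + 29 days = April 4, 2014.
Next gap: 33 days. April 4, 2014 + 33 days = May 7, 2014.

May 7, 2014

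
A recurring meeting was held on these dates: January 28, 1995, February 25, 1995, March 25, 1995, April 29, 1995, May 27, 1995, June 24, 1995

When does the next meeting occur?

July 29, 1995

These are Saturdays with 28, 28, 35, 28, 28-day gaps.
Each is the final Saturday of its month — April 29, 1995 is past the 28th, so '4th Saturday' doesn't fit.
July 1995 ends with Saturday July 29, 1995.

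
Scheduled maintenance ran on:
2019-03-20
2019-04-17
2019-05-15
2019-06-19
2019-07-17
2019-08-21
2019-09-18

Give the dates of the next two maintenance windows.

2019-10-16, 2019-11-20

All dates are Wednesdays, 28, 28, 35, 28, 35, 28 days apart.
Specifically, the 3rd Wednesday of each month.
3rd Wednesday of October 2019: 2019-10-16.
3rd Wednesday of November 2019: 2019-11-20.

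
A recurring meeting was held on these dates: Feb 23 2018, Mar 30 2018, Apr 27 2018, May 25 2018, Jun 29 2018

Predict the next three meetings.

All Fridays; the gaps (35, 28, 28, 35) vary with month length.
This is the last Friday of each month.
Last Friday of July 2018: Jul 27 2018.
Last Friday of August 2018: Aug 31 2018.
September 2018 ends with Friday Sep 28 2018.

Jul 27 2018, Aug 31 2018, Sep 28 2018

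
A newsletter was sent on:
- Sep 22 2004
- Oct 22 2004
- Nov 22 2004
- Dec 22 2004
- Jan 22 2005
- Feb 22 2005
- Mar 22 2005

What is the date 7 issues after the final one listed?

Oct 22 2005

The day-of-month is always 22 (30, 31, 30, 31, 31, 28 days between events).
So this recurs on the 22nd of each month.
April 2005: Apr 22 2005.
May 2005: May 22 2005.
June 2005: Jun 22 2005.
July 2005: Jul 22 2005.
Next: August 2005 → Aug 22 2005.
Next: September 2005 → Sep 22 2005.
October 2005: Oct 22 2005.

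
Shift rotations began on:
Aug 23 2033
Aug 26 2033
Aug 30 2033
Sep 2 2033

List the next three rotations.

Every event lands on a Tuesday or Friday (gaps cycle 3, 4, 3).
So the schedule is: every Tuesday and Friday.
Next Tuesday: Sep 6 2033.
The following Friday is Sep 9 2033.
The following Tuesday is Sep 13 2033.

Sep 6 2033, Sep 9 2033, Sep 13 2033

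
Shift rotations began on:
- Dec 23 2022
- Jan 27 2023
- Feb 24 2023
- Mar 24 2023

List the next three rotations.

Apr 28 2023, May 26 2023, Jun 23 2023

All dates are Fridays, 35, 28, 28 days apart.
Specifically, the 4th Friday of each month.
4th Friday of April 2023: Apr 28 2023.
May 2023 — 4th Friday is May 26 2023.
4th Friday of June 2023: Jun 23 2023.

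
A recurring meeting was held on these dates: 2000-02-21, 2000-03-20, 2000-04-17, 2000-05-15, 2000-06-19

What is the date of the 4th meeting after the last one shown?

These are Mondays at 28- or 35-day spacing (28, 28, 28, 35).
The pattern: 3rd Monday of the month.
3rd Monday of July 2000: 2000-07-17.
August 2000 — 3rd Monday is 2000-08-21.
September 2000 — 3rd Monday is 2000-09-18.
3rd Monday of October 2000: 2000-10-16.

2000-10-16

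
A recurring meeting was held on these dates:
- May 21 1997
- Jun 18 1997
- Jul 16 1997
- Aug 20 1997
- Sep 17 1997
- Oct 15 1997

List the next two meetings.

Nov 19 1997, Dec 17 1997

All dates are Wednesdays, 28, 28, 35, 28, 28 days apart.
Specifically, the 3rd Wednesday of each month.
November 1997 — 3rd Wednesday is Nov 19 1997.
December 1997 — 3rd Wednesday is Dec 17 1997.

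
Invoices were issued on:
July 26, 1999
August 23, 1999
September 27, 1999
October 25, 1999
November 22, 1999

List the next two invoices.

Gaps: 28, 35, 28, 28 days — a mix of 28 and 35. Every date is a Monday.
Each is the 4th Monday of its month.
December 1999 — 4th Monday is December 27, 1999.
4th Monday of January 2000: January 24, 2000.

December 27, 1999; January 24, 2000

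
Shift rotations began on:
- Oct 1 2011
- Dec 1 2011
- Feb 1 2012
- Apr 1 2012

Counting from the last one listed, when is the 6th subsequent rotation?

Each date is the 1st; the gaps (61, 62, 60) track the month lengths.
The rule is the 1st of every 2 months.
June 2012: Jun 1 2012.
August 2012: Aug 1 2012.
October 2012: Oct 1 2012.
Next: December 2012 → Dec 1 2012.
February 2013: Feb 1 2013.
April 2013: Apr 1 2013.

Apr 1 2013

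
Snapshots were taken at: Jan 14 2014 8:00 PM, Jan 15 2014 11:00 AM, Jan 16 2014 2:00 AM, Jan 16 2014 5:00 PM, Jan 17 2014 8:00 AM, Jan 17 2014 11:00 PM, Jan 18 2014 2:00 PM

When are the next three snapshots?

Jan 19 2014 5:00 AM, Jan 19 2014 8:00 PM, Jan 20 2014 11:00 AM

Spacing: 15, 15, 15, 15, 15, 15 h — constant 15 h.
Jan 18 2014 2:00 PM + 15 h = Jan 19 2014 5:00 AM.
Jan 19 2014 5:00 AM + 15 h = Jan 19 2014 8:00 PM.
Jan 19 2014 8:00 PM + 15 h = Jan 20 2014 11:00 AM.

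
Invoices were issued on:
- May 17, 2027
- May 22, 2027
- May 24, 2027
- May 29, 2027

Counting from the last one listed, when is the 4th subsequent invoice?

The gap pattern 5, 2, 5 repeats every 2 events.
These are the Mondays and Saturdays of each week.
Next Monday: May 31, 2027.
Next Saturday: June 5, 2027.
The following Monday is June 7, 2027.
The following Saturday is June 12, 2027.

June 12, 2027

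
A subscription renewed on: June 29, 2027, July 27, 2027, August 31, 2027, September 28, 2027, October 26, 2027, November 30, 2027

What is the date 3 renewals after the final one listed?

February 29, 2028

All Tuesdays; the gaps (28, 35, 28, 28, 35) vary with month length.
This is the last Tuesday of each month.
Last Tuesday of December 2027: December 28, 2027.
Last Tuesday of January 2028: January 25, 2028.
Last Tuesday of February 2028: February 29, 2028.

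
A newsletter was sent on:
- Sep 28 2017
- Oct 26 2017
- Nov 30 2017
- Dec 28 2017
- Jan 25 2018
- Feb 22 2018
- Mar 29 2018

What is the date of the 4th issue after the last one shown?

All Thursdays; the gaps (28, 35, 28, 28, 28, 35) vary with month length.
This is the last Thursday of each month.
April 2018 ends with Thursday Apr 26 2018.
Last Thursday of May 2018: May 31 2018.
June 2018 ends with Thursday Jun 28 2018.
Last Thursday of July 2018: Jul 26 2018.

Jul 26 2018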